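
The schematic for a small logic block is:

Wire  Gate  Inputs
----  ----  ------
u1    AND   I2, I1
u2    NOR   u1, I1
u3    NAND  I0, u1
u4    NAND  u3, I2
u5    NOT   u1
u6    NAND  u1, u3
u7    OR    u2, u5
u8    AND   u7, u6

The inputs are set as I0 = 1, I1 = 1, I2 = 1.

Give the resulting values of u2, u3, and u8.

u2 = 0; u3 = 0; u8 = 0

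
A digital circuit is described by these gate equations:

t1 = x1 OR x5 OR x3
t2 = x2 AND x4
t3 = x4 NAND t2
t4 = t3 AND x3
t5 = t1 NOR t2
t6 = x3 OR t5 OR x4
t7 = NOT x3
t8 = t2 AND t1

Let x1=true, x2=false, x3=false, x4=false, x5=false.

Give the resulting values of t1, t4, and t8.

t1 = true, t4 = false, t8 = false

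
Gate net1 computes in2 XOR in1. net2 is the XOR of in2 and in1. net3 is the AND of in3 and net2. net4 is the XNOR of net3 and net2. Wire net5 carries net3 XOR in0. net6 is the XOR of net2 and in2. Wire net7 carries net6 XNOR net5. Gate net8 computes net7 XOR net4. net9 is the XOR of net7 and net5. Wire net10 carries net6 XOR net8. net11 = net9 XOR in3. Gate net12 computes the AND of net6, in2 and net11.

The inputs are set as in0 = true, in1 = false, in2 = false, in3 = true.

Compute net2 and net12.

net2 = false, net12 = false

net2 = in2 XOR in1 = false XOR false = false
net3 = in3 AND net2 = true AND false = false
net5 = net3 XOR in0 = false XOR true = true
net6 = net2 XOR in2 = false XOR false = false
net7 = net6 XNOR net5 = false XNOR true = false
net9 = net7 XOR net5 = false XOR true = true
net11 = net9 XOR in3 = true XOR true = false
net12 = net6 AND in2 AND net11 = false AND false AND false = false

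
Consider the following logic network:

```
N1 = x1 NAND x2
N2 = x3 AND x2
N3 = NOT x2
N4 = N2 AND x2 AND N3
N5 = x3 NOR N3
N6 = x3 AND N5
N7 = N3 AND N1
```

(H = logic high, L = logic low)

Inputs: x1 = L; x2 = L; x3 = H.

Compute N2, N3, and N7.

N2 = L  N3 = H  N7 = H

N1 = x1 NAND x2 = L NAND L = H
N2 = x3 AND x2 = H AND L = L
N3 = NOT x2 = NOT L = H
N7 = N3 AND N1 = H AND H = H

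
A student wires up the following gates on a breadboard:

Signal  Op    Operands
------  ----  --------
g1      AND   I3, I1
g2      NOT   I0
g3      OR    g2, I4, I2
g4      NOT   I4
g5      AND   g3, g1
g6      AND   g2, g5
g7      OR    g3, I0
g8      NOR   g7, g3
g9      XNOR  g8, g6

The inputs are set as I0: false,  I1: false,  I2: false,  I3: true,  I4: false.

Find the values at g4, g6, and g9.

g1 = I3 AND I1 = true AND false = false
g2 = NOT I0 = NOT false = true
g3 = g2 OR I4 OR I2 = true OR false OR false = true
g4 = NOT I4 = NOT false = true
g5 = g3 AND g1 = true AND false = false
g6 = g2 AND g5 = true AND false = false
g7 = g3 OR I0 = true OR false = true
g8 = g7 NOR g3 = true NOR true = false
g9 = g8 XNOR g6 = false XNOR false = true

g4 = true, g6 = false, g9 = true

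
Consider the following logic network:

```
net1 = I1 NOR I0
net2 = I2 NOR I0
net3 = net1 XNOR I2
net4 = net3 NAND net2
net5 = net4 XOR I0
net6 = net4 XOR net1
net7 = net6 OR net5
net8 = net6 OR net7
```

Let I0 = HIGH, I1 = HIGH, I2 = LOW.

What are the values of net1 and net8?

net1 = I1 NOR I0 = HIGH NOR HIGH = LOW
net2 = I2 NOR I0 = LOW NOR HIGH = LOW
net3 = net1 XNOR I2 = LOW XNOR LOW = HIGH
net4 = net3 NAND net2 = HIGH NAND LOW = HIGH
net5 = net4 XOR I0 = HIGH XOR HIGH = LOW
net6 = net4 XOR net1 = HIGH XOR LOW = HIGH
net7 = net6 OR net5 = HIGH OR LOW = HIGH
net8 = net6 OR net7 = HIGH OR HIGH = HIGH

net1 = LOW, net8 = HIGH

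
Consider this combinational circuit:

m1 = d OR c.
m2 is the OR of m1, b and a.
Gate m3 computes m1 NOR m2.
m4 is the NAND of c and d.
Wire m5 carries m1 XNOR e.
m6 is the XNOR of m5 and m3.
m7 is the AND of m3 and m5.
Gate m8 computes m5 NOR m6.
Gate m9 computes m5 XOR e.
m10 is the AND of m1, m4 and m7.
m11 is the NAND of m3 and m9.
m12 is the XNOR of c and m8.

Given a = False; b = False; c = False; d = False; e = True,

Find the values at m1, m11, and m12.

m1 = d OR c = False OR False = False
m2 = m1 OR b OR a = False OR False OR False = False
m3 = m1 NOR m2 = False NOR False = True
m5 = m1 XNOR e = False XNOR True = False
m6 = m5 XNOR m3 = False XNOR True = False
m8 = m5 NOR m6 = False NOR False = True
m9 = m5 XOR e = False XOR True = True
m11 = m3 NAND m9 = True NAND True = False
m12 = c XNOR m8 = False XNOR True = False

m1 = False  m11 = False  m12 = False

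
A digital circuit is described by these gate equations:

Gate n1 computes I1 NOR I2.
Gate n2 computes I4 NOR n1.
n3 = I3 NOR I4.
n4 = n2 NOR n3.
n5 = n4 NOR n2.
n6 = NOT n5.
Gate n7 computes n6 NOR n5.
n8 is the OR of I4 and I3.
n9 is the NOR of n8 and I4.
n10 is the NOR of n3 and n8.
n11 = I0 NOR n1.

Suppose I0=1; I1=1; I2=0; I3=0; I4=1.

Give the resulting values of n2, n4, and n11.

n2 = 0, n4 = 1, n11 = 0

n1 = I1 NOR I2 = 1 NOR 0 = 0
n2 = I4 NOR n1 = 1 NOR 0 = 0
n3 = I3 NOR I4 = 0 NOR 1 = 0
n4 = n2 NOR n3 = 0 NOR 0 = 1
n11 = I0 NOR n1 = 1 NOR 0 = 0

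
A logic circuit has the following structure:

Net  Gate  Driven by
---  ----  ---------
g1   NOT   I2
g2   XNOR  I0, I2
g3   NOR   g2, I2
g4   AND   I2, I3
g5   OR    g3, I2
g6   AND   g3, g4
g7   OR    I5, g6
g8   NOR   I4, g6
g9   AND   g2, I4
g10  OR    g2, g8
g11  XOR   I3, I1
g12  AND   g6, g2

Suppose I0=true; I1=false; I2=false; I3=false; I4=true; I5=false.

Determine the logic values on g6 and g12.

g6 = false, g12 = false

g2 = I0 XNOR I2 = true XNOR false = false
g3 = g2 NOR I2 = false NOR false = true
g4 = I2 AND I3 = false AND false = false
g6 = g3 AND g4 = true AND false = false
g12 = g6 AND g2 = false AND false = false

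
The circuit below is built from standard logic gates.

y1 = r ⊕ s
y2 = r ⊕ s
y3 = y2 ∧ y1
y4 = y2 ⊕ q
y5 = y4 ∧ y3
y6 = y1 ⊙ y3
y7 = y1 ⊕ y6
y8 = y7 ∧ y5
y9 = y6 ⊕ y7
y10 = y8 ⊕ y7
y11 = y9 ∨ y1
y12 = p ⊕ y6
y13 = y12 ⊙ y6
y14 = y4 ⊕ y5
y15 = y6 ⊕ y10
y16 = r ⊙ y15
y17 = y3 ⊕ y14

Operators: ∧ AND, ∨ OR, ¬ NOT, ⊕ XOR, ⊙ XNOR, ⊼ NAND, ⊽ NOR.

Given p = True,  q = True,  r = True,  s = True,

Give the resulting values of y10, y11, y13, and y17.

y10 = True; y11 = False; y13 = False; y17 = True

y1 = r XOR s = True XOR True = False
y2 = r XOR s = True XOR True = False
y3 = y2 AND y1 = False AND False = False
y4 = y2 XOR q = False XOR True = True
y5 = y4 AND y3 = True AND False = False
y6 = y1 XNOR y3 = False XNOR False = True
y7 = y1 XOR y6 = False XOR True = True
y8 = y7 AND y5 = True AND False = False
y9 = y6 XOR y7 = True XOR True = False
y10 = y8 XOR y7 = False XOR True = True
y11 = y9 OR y1 = False OR False = False
y12 = p XOR y6 = True XOR True = False
y13 = y12 XNOR y6 = False XNOR True = False
y14 = y4 XOR y5 = True XOR False = True
y17 = y3 XOR y14 = False XOR True = True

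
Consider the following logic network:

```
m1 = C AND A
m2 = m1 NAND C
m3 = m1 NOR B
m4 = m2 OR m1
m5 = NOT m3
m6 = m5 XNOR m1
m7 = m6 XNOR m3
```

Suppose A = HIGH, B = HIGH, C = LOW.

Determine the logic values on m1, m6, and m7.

m1 = LOW, m6 = LOW, m7 = HIGH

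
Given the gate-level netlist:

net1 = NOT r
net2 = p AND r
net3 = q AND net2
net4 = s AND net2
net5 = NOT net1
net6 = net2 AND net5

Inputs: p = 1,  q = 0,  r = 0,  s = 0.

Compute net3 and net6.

net3 = 0, net6 = 0

net1 = NOT r = NOT 0 = 1
net2 = p AND r = 1 AND 0 = 0
net3 = q AND net2 = 0 AND 0 = 0
net5 = NOT net1 = NOT 1 = 0
net6 = net2 AND net5 = 0 AND 0 = 0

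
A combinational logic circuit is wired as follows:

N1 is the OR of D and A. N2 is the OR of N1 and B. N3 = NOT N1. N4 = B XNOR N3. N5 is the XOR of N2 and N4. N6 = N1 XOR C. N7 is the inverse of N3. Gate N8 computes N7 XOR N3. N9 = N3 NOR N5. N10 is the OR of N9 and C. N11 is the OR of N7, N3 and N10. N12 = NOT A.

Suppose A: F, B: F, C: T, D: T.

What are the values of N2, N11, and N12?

N2 = T, N11 = T, N12 = T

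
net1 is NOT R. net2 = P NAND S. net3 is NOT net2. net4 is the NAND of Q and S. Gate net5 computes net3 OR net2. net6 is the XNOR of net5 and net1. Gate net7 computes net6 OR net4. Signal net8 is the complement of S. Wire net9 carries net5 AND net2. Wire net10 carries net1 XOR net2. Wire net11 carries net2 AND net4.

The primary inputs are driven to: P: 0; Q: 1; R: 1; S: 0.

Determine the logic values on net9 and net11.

net9 = 1, net11 = 1

net2 = P NAND S = 0 NAND 0 = 1
net3 = NOT net2 = NOT 1 = 0
net4 = Q NAND S = 1 NAND 0 = 1
net5 = net3 OR net2 = 0 OR 1 = 1
net9 = net5 AND net2 = 1 AND 1 = 1
net11 = net2 AND net4 = 1 AND 1 = 1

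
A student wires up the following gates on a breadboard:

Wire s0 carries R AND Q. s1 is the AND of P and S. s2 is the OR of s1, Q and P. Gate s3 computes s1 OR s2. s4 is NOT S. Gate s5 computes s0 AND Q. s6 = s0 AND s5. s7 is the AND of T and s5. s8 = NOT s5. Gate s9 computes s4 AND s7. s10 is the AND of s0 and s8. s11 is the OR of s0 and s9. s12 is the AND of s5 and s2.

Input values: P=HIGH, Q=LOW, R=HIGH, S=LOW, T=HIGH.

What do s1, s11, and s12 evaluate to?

s1 = LOW, s11 = LOW, s12 = LOW

s0 = R AND Q = HIGH AND LOW = LOW
s1 = P AND S = HIGH AND LOW = LOW
s2 = s1 OR Q OR P = LOW OR LOW OR HIGH = HIGH
s4 = NOT S = NOT LOW = HIGH
s5 = s0 AND Q = LOW AND LOW = LOW
s7 = T AND s5 = HIGH AND LOW = LOW
s9 = s4 AND s7 = HIGH AND LOW = LOW
s11 = s0 OR s9 = LOW OR LOW = LOW
s12 = s5 AND s2 = LOW AND HIGH = LOW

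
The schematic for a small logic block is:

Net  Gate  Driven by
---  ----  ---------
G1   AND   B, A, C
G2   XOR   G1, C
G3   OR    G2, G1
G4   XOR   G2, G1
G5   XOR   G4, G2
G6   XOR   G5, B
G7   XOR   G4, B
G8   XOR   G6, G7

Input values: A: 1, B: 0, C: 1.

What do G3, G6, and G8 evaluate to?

G1 = B AND A AND C = 0 AND 1 AND 1 = 0
G2 = G1 XOR C = 0 XOR 1 = 1
G3 = G2 OR G1 = 1 OR 0 = 1
G4 = G2 XOR G1 = 1 XOR 0 = 1
G5 = G4 XOR G2 = 1 XOR 1 = 0
G6 = G5 XOR B = 0 XOR 0 = 0
G7 = G4 XOR B = 1 XOR 0 = 1
G8 = G6 XOR G7 = 0 XOR 1 = 1

G3 = 1; G6 = 0; G8 = 1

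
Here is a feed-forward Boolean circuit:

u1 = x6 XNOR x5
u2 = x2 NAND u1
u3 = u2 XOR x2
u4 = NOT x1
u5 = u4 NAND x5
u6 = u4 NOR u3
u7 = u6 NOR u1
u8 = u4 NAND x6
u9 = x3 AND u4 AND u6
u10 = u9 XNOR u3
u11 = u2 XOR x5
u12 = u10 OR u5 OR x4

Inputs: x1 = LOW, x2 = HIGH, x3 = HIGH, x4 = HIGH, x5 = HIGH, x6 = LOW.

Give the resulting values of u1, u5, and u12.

u1 = LOW, u5 = LOW, u12 = HIGH

u1 = x6 XNOR x5 = LOW XNOR HIGH = LOW
u2 = x2 NAND u1 = HIGH NAND LOW = HIGH
u3 = u2 XOR x2 = HIGH XOR HIGH = LOW
u4 = NOT x1 = NOT LOW = HIGH
u5 = u4 NAND x5 = HIGH NAND HIGH = LOW
u6 = u4 NOR u3 = HIGH NOR LOW = LOW
u9 = x3 AND u4 AND u6 = HIGH AND HIGH AND LOW = LOW
u10 = u9 XNOR u3 = LOW XNOR LOW = HIGH
u12 = u10 OR u5 OR x4 = HIGH OR LOW OR HIGH = HIGH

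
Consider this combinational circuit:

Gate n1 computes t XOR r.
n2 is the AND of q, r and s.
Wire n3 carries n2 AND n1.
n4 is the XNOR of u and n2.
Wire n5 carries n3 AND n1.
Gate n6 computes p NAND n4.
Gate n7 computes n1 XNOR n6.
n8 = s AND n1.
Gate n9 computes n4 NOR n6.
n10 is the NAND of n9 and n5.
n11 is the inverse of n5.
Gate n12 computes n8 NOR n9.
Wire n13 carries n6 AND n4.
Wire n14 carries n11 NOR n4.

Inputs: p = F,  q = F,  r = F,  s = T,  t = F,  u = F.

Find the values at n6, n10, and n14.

n6 = T  n10 = T  n14 = F

n1 = t XOR r = F XOR F = F
n2 = q AND r AND s = F AND F AND T = F
n3 = n2 AND n1 = F AND F = F
n4 = u XNOR n2 = F XNOR F = T
n5 = n3 AND n1 = F AND F = F
n6 = p NAND n4 = F NAND T = T
n9 = n4 NOR n6 = T NOR T = F
n10 = n9 NAND n5 = F NAND F = T
n11 = NOT n5 = NOT F = T
n14 = n11 NOR n4 = T NOR T = F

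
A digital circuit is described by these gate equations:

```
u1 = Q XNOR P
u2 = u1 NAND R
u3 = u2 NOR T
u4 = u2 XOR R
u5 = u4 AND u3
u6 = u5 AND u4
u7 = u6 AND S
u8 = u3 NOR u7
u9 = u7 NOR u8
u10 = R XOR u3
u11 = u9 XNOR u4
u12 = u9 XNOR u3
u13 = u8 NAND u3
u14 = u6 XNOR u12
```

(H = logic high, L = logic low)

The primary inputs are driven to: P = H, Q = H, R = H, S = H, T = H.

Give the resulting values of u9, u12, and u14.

u1 = Q XNOR P = H XNOR H = H
u2 = u1 NAND R = H NAND H = L
u3 = u2 NOR T = L NOR H = L
u4 = u2 XOR R = L XOR H = H
u5 = u4 AND u3 = H AND L = L
u6 = u5 AND u4 = L AND H = L
u7 = u6 AND S = L AND H = L
u8 = u3 NOR u7 = L NOR L = H
u9 = u7 NOR u8 = L NOR H = L
u12 = u9 XNOR u3 = L XNOR L = H
u14 = u6 XNOR u12 = L XNOR H = L

u9 = L  u12 = H  u14 = L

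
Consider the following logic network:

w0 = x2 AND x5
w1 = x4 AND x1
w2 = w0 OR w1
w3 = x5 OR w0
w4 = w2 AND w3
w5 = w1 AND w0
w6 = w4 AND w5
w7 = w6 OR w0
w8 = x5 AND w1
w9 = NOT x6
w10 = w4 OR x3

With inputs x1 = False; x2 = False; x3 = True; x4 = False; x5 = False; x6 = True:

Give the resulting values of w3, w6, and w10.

w3 = False, w6 = False, w10 = True

w0 = x2 AND x5 = False AND False = False
w1 = x4 AND x1 = False AND False = False
w2 = w0 OR w1 = False OR False = False
w3 = x5 OR w0 = False OR False = False
w4 = w2 AND w3 = False AND False = False
w5 = w1 AND w0 = False AND False = False
w6 = w4 AND w5 = False AND False = False
w10 = w4 OR x3 = False OR True = True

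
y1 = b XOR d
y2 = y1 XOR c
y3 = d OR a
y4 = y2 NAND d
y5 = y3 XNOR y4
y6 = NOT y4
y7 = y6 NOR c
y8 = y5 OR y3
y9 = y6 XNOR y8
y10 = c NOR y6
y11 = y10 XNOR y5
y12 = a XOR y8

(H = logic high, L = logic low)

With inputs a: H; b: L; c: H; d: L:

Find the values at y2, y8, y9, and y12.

y2 = H; y8 = H; y9 = L; y12 = L

y1 = b XOR d = L XOR L = L
y2 = y1 XOR c = L XOR H = H
y3 = d OR a = L OR H = H
y4 = y2 NAND d = H NAND L = H
y5 = y3 XNOR y4 = H XNOR H = H
y6 = NOT y4 = NOT H = L
y8 = y5 OR y3 = H OR H = H
y9 = y6 XNOR y8 = L XNOR H = L
y12 = a XOR y8 = H XOR H = L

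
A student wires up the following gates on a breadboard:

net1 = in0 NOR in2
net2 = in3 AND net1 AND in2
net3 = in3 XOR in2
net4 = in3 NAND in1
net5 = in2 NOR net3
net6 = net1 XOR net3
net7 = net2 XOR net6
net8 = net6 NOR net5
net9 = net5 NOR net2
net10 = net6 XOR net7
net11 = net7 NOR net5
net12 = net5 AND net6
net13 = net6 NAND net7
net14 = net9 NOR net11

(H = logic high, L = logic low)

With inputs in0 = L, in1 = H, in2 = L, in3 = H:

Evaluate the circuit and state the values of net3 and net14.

net1 = in0 NOR in2 = L NOR L = H
net2 = in3 AND net1 AND in2 = H AND H AND L = L
net3 = in3 XOR in2 = H XOR L = H
net5 = in2 NOR net3 = L NOR H = L
net6 = net1 XOR net3 = H XOR H = L
net7 = net2 XOR net6 = L XOR L = L
net9 = net5 NOR net2 = L NOR L = H
net11 = net7 NOR net5 = L NOR L = H
net14 = net9 NOR net11 = H NOR H = L

net3 = H, net14 = L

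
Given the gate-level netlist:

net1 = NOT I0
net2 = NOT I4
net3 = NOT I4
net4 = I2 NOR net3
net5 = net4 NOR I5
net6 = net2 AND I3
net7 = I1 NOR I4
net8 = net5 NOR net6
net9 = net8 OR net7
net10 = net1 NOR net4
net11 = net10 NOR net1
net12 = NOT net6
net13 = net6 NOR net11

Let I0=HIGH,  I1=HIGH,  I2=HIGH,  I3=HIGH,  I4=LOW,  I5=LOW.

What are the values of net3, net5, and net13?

net3 = HIGH  net5 = HIGH  net13 = LOW

net1 = NOT I0 = NOT HIGH = LOW
net2 = NOT I4 = NOT LOW = HIGH
net3 = NOT I4 = NOT LOW = HIGH
net4 = I2 NOR net3 = HIGH NOR HIGH = LOW
net5 = net4 NOR I5 = LOW NOR LOW = HIGH
net6 = net2 AND I3 = HIGH AND HIGH = HIGH
net10 = net1 NOR net4 = LOW NOR LOW = HIGH
net11 = net10 NOR net1 = HIGH NOR LOW = LOW
net13 = net6 NOR net11 = HIGH NOR LOW = LOW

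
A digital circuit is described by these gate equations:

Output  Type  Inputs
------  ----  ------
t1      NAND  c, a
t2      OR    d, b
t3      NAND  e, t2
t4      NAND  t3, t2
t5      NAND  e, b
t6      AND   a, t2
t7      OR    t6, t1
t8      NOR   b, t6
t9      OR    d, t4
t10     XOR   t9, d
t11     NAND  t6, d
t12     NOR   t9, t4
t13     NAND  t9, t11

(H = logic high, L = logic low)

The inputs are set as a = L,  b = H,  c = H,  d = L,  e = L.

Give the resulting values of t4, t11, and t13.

t2 = d OR b = L OR H = H
t3 = e NAND t2 = L NAND H = H
t4 = t3 NAND t2 = H NAND H = L
t6 = a AND t2 = L AND H = L
t9 = d OR t4 = L OR L = L
t11 = t6 NAND d = L NAND L = H
t13 = t9 NAND t11 = L NAND H = H

t4 = L, t11 = H, t13 = H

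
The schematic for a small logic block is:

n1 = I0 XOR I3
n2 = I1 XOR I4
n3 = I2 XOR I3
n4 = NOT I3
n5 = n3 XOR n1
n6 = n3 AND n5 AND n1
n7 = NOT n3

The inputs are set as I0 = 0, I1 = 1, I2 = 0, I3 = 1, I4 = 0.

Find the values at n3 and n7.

n3 = I2 XOR I3 = 0 XOR 1 = 1
n7 = NOT n3 = NOT 1 = 0

n3 = 1; n7 = 0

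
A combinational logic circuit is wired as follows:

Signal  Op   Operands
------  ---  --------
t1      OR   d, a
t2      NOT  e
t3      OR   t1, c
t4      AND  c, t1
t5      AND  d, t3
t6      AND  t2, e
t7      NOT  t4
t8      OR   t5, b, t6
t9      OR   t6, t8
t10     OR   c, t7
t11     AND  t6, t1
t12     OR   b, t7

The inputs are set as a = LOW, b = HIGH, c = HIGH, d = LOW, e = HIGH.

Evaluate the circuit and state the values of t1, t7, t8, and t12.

t1 = d OR a = LOW OR LOW = LOW
t2 = NOT e = NOT HIGH = LOW
t3 = t1 OR c = LOW OR HIGH = HIGH
t4 = c AND t1 = HIGH AND LOW = LOW
t5 = d AND t3 = LOW AND HIGH = LOW
t6 = t2 AND e = LOW AND HIGH = LOW
t7 = NOT t4 = NOT LOW = HIGH
t8 = t5 OR b OR t6 = LOW OR HIGH OR LOW = HIGH
t12 = b OR t7 = HIGH OR HIGH = HIGH

t1 = LOW  t7 = HIGH  t8 = HIGH  t12 = HIGH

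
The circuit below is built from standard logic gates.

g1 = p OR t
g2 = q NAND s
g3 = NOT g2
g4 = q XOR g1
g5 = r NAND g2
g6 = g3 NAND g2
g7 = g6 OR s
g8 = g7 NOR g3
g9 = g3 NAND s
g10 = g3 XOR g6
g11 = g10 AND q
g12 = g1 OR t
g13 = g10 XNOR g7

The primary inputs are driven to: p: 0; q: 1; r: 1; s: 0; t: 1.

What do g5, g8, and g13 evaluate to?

g5 = 0, g8 = 0, g13 = 1

g2 = q NAND s = 1 NAND 0 = 1
g3 = NOT g2 = NOT 1 = 0
g5 = r NAND g2 = 1 NAND 1 = 0
g6 = g3 NAND g2 = 0 NAND 1 = 1
g7 = g6 OR s = 1 OR 0 = 1
g8 = g7 NOR g3 = 1 NOR 0 = 0
g10 = g3 XOR g6 = 0 XOR 1 = 1
g13 = g10 XNOR g7 = 1 XNOR 1 = 1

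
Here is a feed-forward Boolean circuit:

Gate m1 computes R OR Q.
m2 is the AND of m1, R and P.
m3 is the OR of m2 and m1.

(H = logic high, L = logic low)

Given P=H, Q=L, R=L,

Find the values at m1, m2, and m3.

m1 = R OR Q = L OR L = L
m2 = m1 AND R AND P = L AND L AND H = L
m3 = m2 OR m1 = L OR L = L

m1 = L  m2 = L  m3 = L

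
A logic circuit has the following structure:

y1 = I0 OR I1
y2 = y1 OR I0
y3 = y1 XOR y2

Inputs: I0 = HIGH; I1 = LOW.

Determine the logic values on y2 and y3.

y1 = I0 OR I1 = HIGH OR LOW = HIGH
y2 = y1 OR I0 = HIGH OR HIGH = HIGH
y3 = y1 XOR y2 = HIGH XOR HIGH = LOW

y2 = HIGH, y3 = LOW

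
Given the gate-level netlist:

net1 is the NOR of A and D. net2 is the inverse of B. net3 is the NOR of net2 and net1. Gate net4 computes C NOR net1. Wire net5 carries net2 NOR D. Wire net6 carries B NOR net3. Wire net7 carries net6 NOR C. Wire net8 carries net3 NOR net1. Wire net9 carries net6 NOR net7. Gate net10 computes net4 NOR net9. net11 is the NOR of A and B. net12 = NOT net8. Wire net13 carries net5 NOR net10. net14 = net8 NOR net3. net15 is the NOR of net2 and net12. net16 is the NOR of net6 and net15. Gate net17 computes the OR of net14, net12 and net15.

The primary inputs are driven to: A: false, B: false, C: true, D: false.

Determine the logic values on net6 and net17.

net6 = true, net17 = true

net1 = A NOR D = false NOR false = true
net2 = NOT B = NOT false = true
net3 = net2 NOR net1 = true NOR true = false
net6 = B NOR net3 = false NOR false = true
net8 = net3 NOR net1 = false NOR true = false
net12 = NOT net8 = NOT false = true
net14 = net8 NOR net3 = false NOR false = true
net15 = net2 NOR net12 = true NOR true = false
net17 = net14 OR net12 OR net15 = true OR true OR false = true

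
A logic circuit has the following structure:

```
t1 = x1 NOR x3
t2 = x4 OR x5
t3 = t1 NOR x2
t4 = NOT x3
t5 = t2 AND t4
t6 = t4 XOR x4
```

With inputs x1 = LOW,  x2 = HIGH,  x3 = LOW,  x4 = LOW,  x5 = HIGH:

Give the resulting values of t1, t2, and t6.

t1 = HIGH  t2 = HIGH  t6 = HIGH

t1 = x1 NOR x3 = LOW NOR LOW = HIGH
t2 = x4 OR x5 = LOW OR HIGH = HIGH
t4 = NOT x3 = NOT LOW = HIGH
t6 = t4 XOR x4 = HIGH XOR LOW = HIGH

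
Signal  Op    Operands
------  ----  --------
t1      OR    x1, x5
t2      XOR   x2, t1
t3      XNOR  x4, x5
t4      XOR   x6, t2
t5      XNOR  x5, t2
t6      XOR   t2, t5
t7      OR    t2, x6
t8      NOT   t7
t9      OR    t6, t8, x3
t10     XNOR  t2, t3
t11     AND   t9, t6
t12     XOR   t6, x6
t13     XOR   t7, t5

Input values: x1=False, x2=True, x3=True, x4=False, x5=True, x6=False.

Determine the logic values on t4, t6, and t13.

t1 = x1 OR x5 = False OR True = True
t2 = x2 XOR t1 = True XOR True = False
t4 = x6 XOR t2 = False XOR False = False
t5 = x5 XNOR t2 = True XNOR False = False
t6 = t2 XOR t5 = False XOR False = False
t7 = t2 OR x6 = False OR False = False
t13 = t7 XOR t5 = False XOR False = False

t4 = False; t6 = False; t13 = False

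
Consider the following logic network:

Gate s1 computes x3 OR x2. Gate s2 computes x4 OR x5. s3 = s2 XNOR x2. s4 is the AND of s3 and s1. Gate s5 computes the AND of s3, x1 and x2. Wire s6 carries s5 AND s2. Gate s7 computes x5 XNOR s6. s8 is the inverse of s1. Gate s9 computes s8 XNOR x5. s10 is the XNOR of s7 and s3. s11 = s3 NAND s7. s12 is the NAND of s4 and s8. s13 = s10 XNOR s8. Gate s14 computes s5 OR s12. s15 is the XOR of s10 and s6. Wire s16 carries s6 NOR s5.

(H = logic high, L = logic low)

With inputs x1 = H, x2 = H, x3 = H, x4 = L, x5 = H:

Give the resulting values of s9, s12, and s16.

s9 = L  s12 = H  s16 = L

s1 = x3 OR x2 = H OR H = H
s2 = x4 OR x5 = L OR H = H
s3 = s2 XNOR x2 = H XNOR H = H
s4 = s3 AND s1 = H AND H = H
s5 = s3 AND x1 AND x2 = H AND H AND H = H
s6 = s5 AND s2 = H AND H = H
s8 = NOT s1 = NOT H = L
s9 = s8 XNOR x5 = L XNOR H = L
s12 = s4 NAND s8 = H NAND L = H
s16 = s6 NOR s5 = H NOR H = L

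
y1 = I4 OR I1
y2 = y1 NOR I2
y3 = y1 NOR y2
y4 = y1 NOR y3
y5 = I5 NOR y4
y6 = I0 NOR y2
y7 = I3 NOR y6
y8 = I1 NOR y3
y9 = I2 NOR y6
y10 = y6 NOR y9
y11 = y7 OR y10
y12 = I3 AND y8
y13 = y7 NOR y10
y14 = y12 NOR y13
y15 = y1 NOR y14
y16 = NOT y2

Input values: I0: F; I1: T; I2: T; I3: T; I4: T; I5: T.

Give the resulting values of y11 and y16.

y11 = F, y16 = T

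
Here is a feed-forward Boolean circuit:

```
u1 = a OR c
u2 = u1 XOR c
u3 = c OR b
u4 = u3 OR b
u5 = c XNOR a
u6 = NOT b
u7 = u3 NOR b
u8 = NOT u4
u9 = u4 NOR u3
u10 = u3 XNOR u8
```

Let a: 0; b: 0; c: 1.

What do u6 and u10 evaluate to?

u6 = 1; u10 = 0

u3 = c OR b = 1 OR 0 = 1
u4 = u3 OR b = 1 OR 0 = 1
u6 = NOT b = NOT 0 = 1
u8 = NOT u4 = NOT 1 = 0
u10 = u3 XNOR u8 = 1 XNOR 0 = 0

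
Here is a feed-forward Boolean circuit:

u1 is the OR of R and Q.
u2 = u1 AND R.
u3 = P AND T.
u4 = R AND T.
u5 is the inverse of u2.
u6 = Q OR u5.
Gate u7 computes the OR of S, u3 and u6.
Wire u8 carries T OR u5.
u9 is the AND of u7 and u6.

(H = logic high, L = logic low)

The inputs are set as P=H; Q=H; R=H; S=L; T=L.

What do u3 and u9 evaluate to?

u1 = R OR Q = H OR H = H
u2 = u1 AND R = H AND H = H
u3 = P AND T = H AND L = L
u5 = NOT u2 = NOT H = L
u6 = Q OR u5 = H OR L = H
u7 = S OR u3 OR u6 = L OR L OR H = H
u9 = u7 AND u6 = H AND H = H

u3 = L; u9 = H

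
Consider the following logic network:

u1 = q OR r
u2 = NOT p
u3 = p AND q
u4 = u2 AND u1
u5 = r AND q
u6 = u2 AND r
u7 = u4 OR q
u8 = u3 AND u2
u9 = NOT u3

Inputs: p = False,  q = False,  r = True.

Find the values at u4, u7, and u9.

u4 = True  u7 = True  u9 = True

u1 = q OR r = False OR True = True
u2 = NOT p = NOT False = True
u3 = p AND q = False AND False = False
u4 = u2 AND u1 = True AND True = True
u7 = u4 OR q = True OR False = True
u9 = NOT u3 = NOT False = True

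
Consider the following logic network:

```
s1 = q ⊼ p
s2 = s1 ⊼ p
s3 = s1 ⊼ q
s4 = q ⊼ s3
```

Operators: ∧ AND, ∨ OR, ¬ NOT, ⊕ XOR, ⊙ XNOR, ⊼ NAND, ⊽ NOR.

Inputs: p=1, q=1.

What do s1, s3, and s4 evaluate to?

s1 = q NAND p = 1 NAND 1 = 0
s3 = s1 NAND q = 0 NAND 1 = 1
s4 = q NAND s3 = 1 NAND 1 = 0

s1 = 0; s3 = 1; s4 = 0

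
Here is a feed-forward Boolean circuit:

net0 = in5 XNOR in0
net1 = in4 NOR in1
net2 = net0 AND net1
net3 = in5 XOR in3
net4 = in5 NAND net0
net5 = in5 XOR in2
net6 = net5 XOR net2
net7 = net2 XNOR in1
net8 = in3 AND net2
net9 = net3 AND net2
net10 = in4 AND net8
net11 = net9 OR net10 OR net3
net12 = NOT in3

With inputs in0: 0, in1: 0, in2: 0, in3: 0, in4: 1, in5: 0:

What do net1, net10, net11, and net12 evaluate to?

net1 = 0; net10 = 0; net11 = 0; net12 = 1

net0 = in5 XNOR in0 = 0 XNOR 0 = 1
net1 = in4 NOR in1 = 1 NOR 0 = 0
net2 = net0 AND net1 = 1 AND 0 = 0
net3 = in5 XOR in3 = 0 XOR 0 = 0
net8 = in3 AND net2 = 0 AND 0 = 0
net9 = net3 AND net2 = 0 AND 0 = 0
net10 = in4 AND net8 = 1 AND 0 = 0
net11 = net9 OR net10 OR net3 = 0 OR 0 OR 0 = 0
net12 = NOT in3 = NOT 0 = 1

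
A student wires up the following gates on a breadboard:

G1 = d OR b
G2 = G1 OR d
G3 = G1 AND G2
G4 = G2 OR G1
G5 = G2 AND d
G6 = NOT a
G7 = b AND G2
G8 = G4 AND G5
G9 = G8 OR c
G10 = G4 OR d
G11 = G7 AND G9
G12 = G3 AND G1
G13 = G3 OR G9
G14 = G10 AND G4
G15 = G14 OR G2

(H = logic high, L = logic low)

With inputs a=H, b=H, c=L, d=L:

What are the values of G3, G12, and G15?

G3 = H, G12 = H, G15 = H

G1 = d OR b = L OR H = H
G2 = G1 OR d = H OR L = H
G3 = G1 AND G2 = H AND H = H
G4 = G2 OR G1 = H OR H = H
G10 = G4 OR d = H OR L = H
G12 = G3 AND G1 = H AND H = H
G14 = G10 AND G4 = H AND H = H
G15 = G14 OR G2 = H OR H = H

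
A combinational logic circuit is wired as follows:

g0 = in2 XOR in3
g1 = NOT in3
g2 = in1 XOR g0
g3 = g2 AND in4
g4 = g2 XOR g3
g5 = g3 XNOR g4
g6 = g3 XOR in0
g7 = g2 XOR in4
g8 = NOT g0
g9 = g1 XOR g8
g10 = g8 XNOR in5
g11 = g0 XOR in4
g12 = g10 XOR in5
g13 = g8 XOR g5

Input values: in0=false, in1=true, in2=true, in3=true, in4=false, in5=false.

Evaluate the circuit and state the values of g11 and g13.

g0 = in2 XOR in3 = true XOR true = false
g2 = in1 XOR g0 = true XOR false = true
g3 = g2 AND in4 = true AND false = false
g4 = g2 XOR g3 = true XOR false = true
g5 = g3 XNOR g4 = false XNOR true = false
g8 = NOT g0 = NOT false = true
g11 = g0 XOR in4 = false XOR false = false
g13 = g8 XOR g5 = true XOR false = true

g11 = false; g13 = true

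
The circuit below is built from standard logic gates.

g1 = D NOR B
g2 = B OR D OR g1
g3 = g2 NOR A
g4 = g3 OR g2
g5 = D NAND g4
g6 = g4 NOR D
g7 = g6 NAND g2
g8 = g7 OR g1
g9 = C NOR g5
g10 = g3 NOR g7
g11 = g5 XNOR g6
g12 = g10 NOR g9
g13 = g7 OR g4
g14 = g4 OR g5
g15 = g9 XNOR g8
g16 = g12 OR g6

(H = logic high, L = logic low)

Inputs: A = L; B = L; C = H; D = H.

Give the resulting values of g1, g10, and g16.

g1 = L, g10 = L, g16 = H

g1 = D NOR B = H NOR L = L
g2 = B OR D OR g1 = L OR H OR L = H
g3 = g2 NOR A = H NOR L = L
g4 = g3 OR g2 = L OR H = H
g5 = D NAND g4 = H NAND H = L
g6 = g4 NOR D = H NOR H = L
g7 = g6 NAND g2 = L NAND H = H
g9 = C NOR g5 = H NOR L = L
g10 = g3 NOR g7 = L NOR H = L
g12 = g10 NOR g9 = L NOR L = H
g16 = g12 OR g6 = H OR L = H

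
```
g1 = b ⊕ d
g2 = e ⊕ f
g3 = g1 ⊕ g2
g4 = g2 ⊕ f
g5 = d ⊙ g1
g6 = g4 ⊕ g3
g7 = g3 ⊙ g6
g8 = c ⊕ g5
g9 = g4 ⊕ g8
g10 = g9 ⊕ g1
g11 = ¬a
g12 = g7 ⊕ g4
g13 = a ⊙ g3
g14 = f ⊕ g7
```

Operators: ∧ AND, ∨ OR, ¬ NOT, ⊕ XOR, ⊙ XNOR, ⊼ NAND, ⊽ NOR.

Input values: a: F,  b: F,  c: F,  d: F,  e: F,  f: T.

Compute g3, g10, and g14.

g3 = T  g10 = T  g14 = F

g1 = b XOR d = F XOR F = F
g2 = e XOR f = F XOR T = T
g3 = g1 XOR g2 = F XOR T = T
g4 = g2 XOR f = T XOR T = F
g5 = d XNOR g1 = F XNOR F = T
g6 = g4 XOR g3 = F XOR T = T
g7 = g3 XNOR g6 = T XNOR T = T
g8 = c XOR g5 = F XOR T = T
g9 = g4 XOR g8 = F XOR T = T
g10 = g9 XOR g1 = T XOR F = T
g14 = f XOR g7 = T XOR T = F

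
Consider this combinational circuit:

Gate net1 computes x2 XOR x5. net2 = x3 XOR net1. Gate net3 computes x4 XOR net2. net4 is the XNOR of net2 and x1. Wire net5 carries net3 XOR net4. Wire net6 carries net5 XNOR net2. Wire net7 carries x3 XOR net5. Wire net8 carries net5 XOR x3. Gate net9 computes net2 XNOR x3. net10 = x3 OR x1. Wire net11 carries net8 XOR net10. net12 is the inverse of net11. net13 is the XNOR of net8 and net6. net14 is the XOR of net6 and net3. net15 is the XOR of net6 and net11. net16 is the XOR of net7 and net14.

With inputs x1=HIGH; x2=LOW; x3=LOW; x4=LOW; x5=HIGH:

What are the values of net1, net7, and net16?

net1 = HIGH, net7 = LOW, net16 = HIGH

net1 = x2 XOR x5 = LOW XOR HIGH = HIGH
net2 = x3 XOR net1 = LOW XOR HIGH = HIGH
net3 = x4 XOR net2 = LOW XOR HIGH = HIGH
net4 = net2 XNOR x1 = HIGH XNOR HIGH = HIGH
net5 = net3 XOR net4 = HIGH XOR HIGH = LOW
net6 = net5 XNOR net2 = LOW XNOR HIGH = LOW
net7 = x3 XOR net5 = LOW XOR LOW = LOW
net14 = net6 XOR net3 = LOW XOR HIGH = HIGH
net16 = net7 XOR net14 = LOW XOR HIGH = HIGH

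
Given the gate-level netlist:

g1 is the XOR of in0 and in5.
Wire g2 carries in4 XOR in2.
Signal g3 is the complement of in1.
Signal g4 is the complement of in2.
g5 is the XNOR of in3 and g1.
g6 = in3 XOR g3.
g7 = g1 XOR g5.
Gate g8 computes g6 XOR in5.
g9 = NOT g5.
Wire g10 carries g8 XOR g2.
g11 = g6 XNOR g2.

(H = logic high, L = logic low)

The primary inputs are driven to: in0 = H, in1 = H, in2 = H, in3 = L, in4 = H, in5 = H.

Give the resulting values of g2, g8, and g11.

g2 = L, g8 = H, g11 = H

g2 = in4 XOR in2 = H XOR H = L
g3 = NOT in1 = NOT H = L
g6 = in3 XOR g3 = L XOR L = L
g8 = g6 XOR in5 = L XOR H = H
g11 = g6 XNOR g2 = L XNOR L = H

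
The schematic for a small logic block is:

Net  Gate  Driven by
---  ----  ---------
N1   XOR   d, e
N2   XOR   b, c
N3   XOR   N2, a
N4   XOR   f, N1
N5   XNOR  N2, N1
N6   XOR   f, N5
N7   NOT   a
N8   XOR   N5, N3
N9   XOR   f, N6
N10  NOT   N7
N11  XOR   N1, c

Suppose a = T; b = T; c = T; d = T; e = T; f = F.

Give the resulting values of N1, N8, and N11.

N1 = d XOR e = T XOR T = F
N2 = b XOR c = T XOR T = F
N3 = N2 XOR a = F XOR T = T
N5 = N2 XNOR N1 = F XNOR F = T
N8 = N5 XOR N3 = T XOR T = F
N11 = N1 XOR c = F XOR T = T

N1 = F  N8 = F  N11 = T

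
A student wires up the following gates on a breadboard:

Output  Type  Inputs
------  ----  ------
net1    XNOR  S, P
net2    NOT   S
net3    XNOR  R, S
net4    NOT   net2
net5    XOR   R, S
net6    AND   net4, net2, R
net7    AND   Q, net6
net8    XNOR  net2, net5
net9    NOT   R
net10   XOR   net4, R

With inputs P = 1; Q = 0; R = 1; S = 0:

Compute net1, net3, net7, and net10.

net1 = S XNOR P = 0 XNOR 1 = 0
net2 = NOT S = NOT 0 = 1
net3 = R XNOR S = 1 XNOR 0 = 0
net4 = NOT net2 = NOT 1 = 0
net6 = net4 AND net2 AND R = 0 AND 1 AND 1 = 0
net7 = Q AND net6 = 0 AND 0 = 0
net10 = net4 XOR R = 0 XOR 1 = 1

net1 = 0  net3 = 0  net7 = 0  net10 = 1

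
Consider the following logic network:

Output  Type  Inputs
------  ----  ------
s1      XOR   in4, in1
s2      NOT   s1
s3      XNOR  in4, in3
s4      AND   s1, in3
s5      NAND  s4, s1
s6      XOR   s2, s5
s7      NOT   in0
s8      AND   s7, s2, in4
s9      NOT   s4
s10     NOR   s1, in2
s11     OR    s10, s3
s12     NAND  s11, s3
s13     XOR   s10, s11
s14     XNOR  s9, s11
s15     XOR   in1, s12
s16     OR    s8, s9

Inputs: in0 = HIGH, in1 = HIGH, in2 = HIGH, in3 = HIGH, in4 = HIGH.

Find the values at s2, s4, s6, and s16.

s1 = in4 XOR in1 = HIGH XOR HIGH = LOW
s2 = NOT s1 = NOT LOW = HIGH
s4 = s1 AND in3 = LOW AND HIGH = LOW
s5 = s4 NAND s1 = LOW NAND LOW = HIGH
s6 = s2 XOR s5 = HIGH XOR HIGH = LOW
s7 = NOT in0 = NOT HIGH = LOW
s8 = s7 AND s2 AND in4 = LOW AND HIGH AND HIGH = LOW
s9 = NOT s4 = NOT LOW = HIGH
s16 = s8 OR s9 = LOW OR HIGH = HIGH

s2 = HIGH, s4 = LOW, s6 = LOW, s16 = HIGH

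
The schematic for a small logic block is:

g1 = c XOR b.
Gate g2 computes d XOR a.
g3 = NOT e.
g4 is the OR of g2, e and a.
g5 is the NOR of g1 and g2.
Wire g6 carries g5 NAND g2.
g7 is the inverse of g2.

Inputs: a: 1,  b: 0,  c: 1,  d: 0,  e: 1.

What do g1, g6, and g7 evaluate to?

g1 = 1, g6 = 1, g7 = 0

g1 = c XOR b = 1 XOR 0 = 1
g2 = d XOR a = 0 XOR 1 = 1
g5 = g1 NOR g2 = 1 NOR 1 = 0
g6 = g5 NAND g2 = 0 NAND 1 = 1
g7 = NOT g2 = NOT 1 = 0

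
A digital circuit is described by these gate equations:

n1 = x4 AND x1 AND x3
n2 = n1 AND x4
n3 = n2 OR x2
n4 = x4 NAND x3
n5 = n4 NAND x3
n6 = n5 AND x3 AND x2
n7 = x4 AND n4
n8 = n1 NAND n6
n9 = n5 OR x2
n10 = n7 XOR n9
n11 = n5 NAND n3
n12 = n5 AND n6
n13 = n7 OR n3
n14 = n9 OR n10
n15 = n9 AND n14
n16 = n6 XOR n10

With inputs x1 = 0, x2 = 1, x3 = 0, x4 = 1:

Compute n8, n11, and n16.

n8 = 1; n11 = 0; n16 = 0

n1 = x4 AND x1 AND x3 = 1 AND 0 AND 0 = 0
n2 = n1 AND x4 = 0 AND 1 = 0
n3 = n2 OR x2 = 0 OR 1 = 1
n4 = x4 NAND x3 = 1 NAND 0 = 1
n5 = n4 NAND x3 = 1 NAND 0 = 1
n6 = n5 AND x3 AND x2 = 1 AND 0 AND 1 = 0
n7 = x4 AND n4 = 1 AND 1 = 1
n8 = n1 NAND n6 = 0 NAND 0 = 1
n9 = n5 OR x2 = 1 OR 1 = 1
n10 = n7 XOR n9 = 1 XOR 1 = 0
n11 = n5 NAND n3 = 1 NAND 1 = 0
n16 = n6 XOR n10 = 0 XOR 0 = 0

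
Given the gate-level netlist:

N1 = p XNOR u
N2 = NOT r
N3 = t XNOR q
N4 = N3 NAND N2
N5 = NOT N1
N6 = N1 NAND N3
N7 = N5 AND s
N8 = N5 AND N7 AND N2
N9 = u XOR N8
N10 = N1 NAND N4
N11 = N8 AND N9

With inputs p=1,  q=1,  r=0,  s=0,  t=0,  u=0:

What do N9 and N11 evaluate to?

N9 = 0, N11 = 0

N1 = p XNOR u = 1 XNOR 0 = 0
N2 = NOT r = NOT 0 = 1
N5 = NOT N1 = NOT 0 = 1
N7 = N5 AND s = 1 AND 0 = 0
N8 = N5 AND N7 AND N2 = 1 AND 0 AND 1 = 0
N9 = u XOR N8 = 0 XOR 0 = 0
N11 = N8 AND N9 = 0 AND 0 = 0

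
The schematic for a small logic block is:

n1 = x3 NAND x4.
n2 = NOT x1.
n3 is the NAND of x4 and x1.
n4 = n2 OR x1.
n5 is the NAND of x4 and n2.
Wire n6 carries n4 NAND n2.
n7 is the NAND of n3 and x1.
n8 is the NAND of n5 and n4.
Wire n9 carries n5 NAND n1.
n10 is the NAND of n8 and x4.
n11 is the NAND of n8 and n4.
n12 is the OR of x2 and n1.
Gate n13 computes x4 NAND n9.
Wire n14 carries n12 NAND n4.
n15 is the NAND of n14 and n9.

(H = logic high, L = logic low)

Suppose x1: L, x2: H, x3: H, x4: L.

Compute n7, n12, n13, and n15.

n7 = H, n12 = H, n13 = H, n15 = H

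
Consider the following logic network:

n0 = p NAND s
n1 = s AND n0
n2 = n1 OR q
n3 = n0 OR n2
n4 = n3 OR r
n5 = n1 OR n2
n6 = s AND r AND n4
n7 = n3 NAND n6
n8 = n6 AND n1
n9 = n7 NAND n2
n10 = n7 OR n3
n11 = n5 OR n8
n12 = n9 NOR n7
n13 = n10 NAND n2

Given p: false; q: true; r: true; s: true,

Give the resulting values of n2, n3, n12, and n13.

n0 = p NAND s = false NAND true = true
n1 = s AND n0 = true AND true = true
n2 = n1 OR q = true OR true = true
n3 = n0 OR n2 = true OR true = true
n4 = n3 OR r = true OR true = true
n6 = s AND r AND n4 = true AND true AND true = true
n7 = n3 NAND n6 = true NAND true = false
n9 = n7 NAND n2 = false NAND true = true
n10 = n7 OR n3 = false OR true = true
n12 = n9 NOR n7 = true NOR false = false
n13 = n10 NAND n2 = true NAND true = false

n2 = true; n3 = true; n12 = false; n13 = false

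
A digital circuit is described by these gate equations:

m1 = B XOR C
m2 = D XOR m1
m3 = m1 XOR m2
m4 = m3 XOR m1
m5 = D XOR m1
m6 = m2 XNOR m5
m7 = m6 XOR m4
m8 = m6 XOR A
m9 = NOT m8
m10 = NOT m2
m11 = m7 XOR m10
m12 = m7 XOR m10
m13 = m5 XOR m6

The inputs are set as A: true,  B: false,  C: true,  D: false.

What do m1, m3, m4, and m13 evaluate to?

m1 = B XOR C = false XOR true = true
m2 = D XOR m1 = false XOR true = true
m3 = m1 XOR m2 = true XOR true = false
m4 = m3 XOR m1 = false XOR true = true
m5 = D XOR m1 = false XOR true = true
m6 = m2 XNOR m5 = true XNOR true = true
m13 = m5 XOR m6 = true XOR true = false

m1 = true, m3 = false, m4 = true, m13 = false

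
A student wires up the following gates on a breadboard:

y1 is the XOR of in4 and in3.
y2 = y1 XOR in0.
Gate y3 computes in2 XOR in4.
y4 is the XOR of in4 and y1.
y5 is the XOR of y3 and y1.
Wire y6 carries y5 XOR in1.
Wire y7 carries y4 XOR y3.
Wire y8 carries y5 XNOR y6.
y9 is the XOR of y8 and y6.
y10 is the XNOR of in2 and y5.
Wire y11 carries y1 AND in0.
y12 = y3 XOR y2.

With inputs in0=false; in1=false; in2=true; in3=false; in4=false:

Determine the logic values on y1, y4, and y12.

y1 = in4 XOR in3 = false XOR false = false
y2 = y1 XOR in0 = false XOR false = false
y3 = in2 XOR in4 = true XOR false = true
y4 = in4 XOR y1 = false XOR false = false
y12 = y3 XOR y2 = true XOR false = true

y1 = false, y4 = false, y12 = true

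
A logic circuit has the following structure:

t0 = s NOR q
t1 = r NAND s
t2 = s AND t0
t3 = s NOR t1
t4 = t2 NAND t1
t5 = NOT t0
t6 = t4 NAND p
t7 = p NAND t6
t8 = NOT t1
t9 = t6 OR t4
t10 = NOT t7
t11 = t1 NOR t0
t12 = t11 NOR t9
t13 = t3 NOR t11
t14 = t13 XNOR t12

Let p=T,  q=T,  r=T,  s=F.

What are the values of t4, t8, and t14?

t0 = s NOR q = F NOR T = F
t1 = r NAND s = T NAND F = T
t2 = s AND t0 = F AND F = F
t3 = s NOR t1 = F NOR T = F
t4 = t2 NAND t1 = F NAND T = T
t6 = t4 NAND p = T NAND T = F
t8 = NOT t1 = NOT T = F
t9 = t6 OR t4 = F OR T = T
t11 = t1 NOR t0 = T NOR F = F
t12 = t11 NOR t9 = F NOR T = F
t13 = t3 NOR t11 = F NOR F = T
t14 = t13 XNOR t12 = T XNOR F = F

t4 = T  t8 = F  t14 = F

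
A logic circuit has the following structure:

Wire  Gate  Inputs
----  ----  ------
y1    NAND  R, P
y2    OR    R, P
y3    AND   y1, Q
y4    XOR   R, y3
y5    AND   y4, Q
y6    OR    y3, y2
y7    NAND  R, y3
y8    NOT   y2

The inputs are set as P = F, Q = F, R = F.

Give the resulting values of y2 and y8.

y2 = F, y8 = T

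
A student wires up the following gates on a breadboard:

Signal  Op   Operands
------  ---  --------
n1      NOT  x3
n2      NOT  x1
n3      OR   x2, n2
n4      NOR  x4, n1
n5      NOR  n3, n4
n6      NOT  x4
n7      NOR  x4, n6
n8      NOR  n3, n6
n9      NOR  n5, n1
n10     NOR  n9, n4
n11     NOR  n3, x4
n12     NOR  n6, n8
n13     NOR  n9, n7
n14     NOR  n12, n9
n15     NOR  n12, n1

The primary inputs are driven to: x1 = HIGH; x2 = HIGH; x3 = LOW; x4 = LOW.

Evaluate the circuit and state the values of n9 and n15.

n9 = LOW, n15 = LOW

n1 = NOT x3 = NOT LOW = HIGH
n2 = NOT x1 = NOT HIGH = LOW
n3 = x2 OR n2 = HIGH OR LOW = HIGH
n4 = x4 NOR n1 = LOW NOR HIGH = LOW
n5 = n3 NOR n4 = HIGH NOR LOW = LOW
n6 = NOT x4 = NOT LOW = HIGH
n8 = n3 NOR n6 = HIGH NOR HIGH = LOW
n9 = n5 NOR n1 = LOW NOR HIGH = LOW
n12 = n6 NOR n8 = HIGH NOR LOW = LOW
n15 = n12 NOR n1 = LOW NOR HIGH = LOW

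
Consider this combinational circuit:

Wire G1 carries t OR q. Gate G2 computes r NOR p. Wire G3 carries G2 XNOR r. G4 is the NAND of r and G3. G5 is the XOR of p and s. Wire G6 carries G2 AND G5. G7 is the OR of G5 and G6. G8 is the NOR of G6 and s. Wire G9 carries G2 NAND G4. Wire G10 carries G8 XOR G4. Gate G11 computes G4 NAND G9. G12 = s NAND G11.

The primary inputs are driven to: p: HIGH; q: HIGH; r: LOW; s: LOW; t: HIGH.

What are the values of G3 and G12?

G3 = HIGH, G12 = HIGH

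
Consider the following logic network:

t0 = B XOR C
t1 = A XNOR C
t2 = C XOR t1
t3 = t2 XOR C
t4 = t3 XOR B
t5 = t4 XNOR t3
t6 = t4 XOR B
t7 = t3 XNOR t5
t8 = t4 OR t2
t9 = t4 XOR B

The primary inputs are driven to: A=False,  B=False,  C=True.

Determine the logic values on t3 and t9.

t3 = False; t9 = False

t1 = A XNOR C = False XNOR True = False
t2 = C XOR t1 = True XOR False = True
t3 = t2 XOR C = True XOR True = False
t4 = t3 XOR B = False XOR False = False
t9 = t4 XOR B = False XOR False = False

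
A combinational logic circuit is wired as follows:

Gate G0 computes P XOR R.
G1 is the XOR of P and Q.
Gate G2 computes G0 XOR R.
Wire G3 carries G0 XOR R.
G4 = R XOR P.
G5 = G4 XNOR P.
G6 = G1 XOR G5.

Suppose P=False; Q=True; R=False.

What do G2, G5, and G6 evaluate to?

G0 = P XOR R = False XOR False = False
G1 = P XOR Q = False XOR True = True
G2 = G0 XOR R = False XOR False = False
G4 = R XOR P = False XOR False = False
G5 = G4 XNOR P = False XNOR False = True
G6 = G1 XOR G5 = True XOR True = False

G2 = False, G5 = True, G6 = False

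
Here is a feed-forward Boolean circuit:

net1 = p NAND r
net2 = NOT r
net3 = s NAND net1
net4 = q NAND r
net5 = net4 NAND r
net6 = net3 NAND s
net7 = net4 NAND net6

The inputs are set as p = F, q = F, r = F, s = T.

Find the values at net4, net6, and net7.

net1 = p NAND r = F NAND F = T
net3 = s NAND net1 = T NAND T = F
net4 = q NAND r = F NAND F = T
net6 = net3 NAND s = F NAND T = T
net7 = net4 NAND net6 = T NAND T = F

net4 = T, net6 = T, net7 = F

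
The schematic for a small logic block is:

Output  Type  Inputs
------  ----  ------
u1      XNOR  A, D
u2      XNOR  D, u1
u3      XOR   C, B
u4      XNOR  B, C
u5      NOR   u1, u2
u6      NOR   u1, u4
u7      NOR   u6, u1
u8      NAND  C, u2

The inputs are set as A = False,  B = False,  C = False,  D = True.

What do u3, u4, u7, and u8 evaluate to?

u3 = False; u4 = True; u7 = True; u8 = True

u1 = A XNOR D = False XNOR True = False
u2 = D XNOR u1 = True XNOR False = False
u3 = C XOR B = False XOR False = False
u4 = B XNOR C = False XNOR False = True
u6 = u1 NOR u4 = False NOR True = False
u7 = u6 NOR u1 = False NOR False = True
u8 = C NAND u2 = False NAND False = True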